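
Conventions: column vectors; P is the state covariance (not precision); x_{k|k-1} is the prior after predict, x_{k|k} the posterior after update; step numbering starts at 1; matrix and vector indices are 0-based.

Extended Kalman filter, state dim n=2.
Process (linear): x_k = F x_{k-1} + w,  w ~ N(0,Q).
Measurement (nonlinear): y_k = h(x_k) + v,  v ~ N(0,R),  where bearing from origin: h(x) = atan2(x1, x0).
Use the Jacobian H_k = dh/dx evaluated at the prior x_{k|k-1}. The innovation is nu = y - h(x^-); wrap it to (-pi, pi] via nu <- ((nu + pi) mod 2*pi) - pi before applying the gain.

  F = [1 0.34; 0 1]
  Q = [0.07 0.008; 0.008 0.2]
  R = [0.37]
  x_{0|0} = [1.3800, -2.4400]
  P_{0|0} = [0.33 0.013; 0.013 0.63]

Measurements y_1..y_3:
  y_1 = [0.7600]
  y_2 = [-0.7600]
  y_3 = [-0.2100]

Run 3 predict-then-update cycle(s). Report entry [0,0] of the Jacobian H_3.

step 1: x^-=[0.5504, -2.4400]  P^-=[0.4817 0.2352; 0.2352 0.8300]  H_jac=[0.3900 0.0880]  S=[0.4658]  K=[0.4477; 0.3537]  nu=[2.1089]  x^+=[1.4945, -1.6942]  P^+=[0.3883 0.1614; 0.1614 0.7717]
step 2: x^-=[0.9185, -1.6942]  P^-=[0.6573 0.4318; 0.4318 0.9717]  H_jac=[0.4562 0.2473]  S=[0.6637]  K=[0.6127; 0.6590]  nu=[0.3140]  x^+=[1.1109, -1.4872]  P^+=[0.4081 0.1639; 0.1639 0.6836]
step 3: x^-=[0.6052, -1.4872]  P^-=[0.6686 0.4043; 0.4043 0.8836]  H_jac=[0.5769 0.2348]  S=[0.7507]  K=[0.6402; 0.5870]  nu=[0.9743]  x^+=[1.2290, -0.9153]  P^+=[0.3609 0.1222; 0.1222 0.6249]

H_jac[0,0] = 0.5769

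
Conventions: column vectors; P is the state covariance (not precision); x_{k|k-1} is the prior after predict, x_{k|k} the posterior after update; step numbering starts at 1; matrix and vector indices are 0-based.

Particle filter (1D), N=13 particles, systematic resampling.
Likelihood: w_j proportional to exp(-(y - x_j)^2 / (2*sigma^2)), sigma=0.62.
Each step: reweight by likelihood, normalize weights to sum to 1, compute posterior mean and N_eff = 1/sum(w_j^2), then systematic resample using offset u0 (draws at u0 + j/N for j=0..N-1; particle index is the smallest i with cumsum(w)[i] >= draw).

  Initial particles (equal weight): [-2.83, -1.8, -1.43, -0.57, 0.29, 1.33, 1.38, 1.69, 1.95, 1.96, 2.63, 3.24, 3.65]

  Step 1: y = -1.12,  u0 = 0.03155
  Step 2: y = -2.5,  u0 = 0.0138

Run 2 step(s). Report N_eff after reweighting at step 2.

step 1: w=[0.0101, 0.2487, 0.4005, 0.3062, 0.0342, 0.0002, 0.0001, 0.0000, 0.0000, 0.0000, 0.0000, 0.0000, 0.0000]  mean=-1.2131  Neff=3.1520  idx=[1, 1, 1, 2, 2, 2, 2, 2, 2, 3, 3, 3, 3]
step 2: w=[0.1780, 0.1780, 0.1780, 0.0759, 0.0759, 0.0759, 0.0759, 0.0759, 0.0759, 0.0026, 0.0026, 0.0026, 0.0026]  mean=-1.6184  Neff=7.7148  idx=[0, 0, 0, 1, 1, 2, 2, 3, 4, 5, 6, 7, 8]

N_eff = 7.7148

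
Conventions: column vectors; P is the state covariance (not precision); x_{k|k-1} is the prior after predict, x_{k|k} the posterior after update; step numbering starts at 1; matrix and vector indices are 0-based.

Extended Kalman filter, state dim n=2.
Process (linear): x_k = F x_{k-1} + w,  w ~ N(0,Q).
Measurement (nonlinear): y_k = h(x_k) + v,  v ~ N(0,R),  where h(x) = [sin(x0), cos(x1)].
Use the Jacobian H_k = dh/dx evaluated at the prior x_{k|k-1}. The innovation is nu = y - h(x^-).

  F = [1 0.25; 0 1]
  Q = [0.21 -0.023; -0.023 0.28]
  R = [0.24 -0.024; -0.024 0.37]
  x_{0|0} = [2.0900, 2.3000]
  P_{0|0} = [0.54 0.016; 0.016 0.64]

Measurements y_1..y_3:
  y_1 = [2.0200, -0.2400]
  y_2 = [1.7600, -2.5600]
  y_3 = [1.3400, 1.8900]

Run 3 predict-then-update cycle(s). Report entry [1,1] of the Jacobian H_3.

H_jac[1,1] = 0.1134

step 1: x^-=[2.6650, 2.3000]  P^-=[0.7980 0.1530; 0.1530 0.9200]  H_jac=[-0.8886 0.0000; 0.0000 -0.7457]  S=[0.8701 0.0774; 0.0774 0.8816]  K=[-0.8098 -0.0583; -0.0877 -0.7705]  nu=[1.5612, 0.4263]  x^+=[1.3759, 1.8346]  P^+=[0.2171 0.0029; 0.0029 0.3795]
step 2: x^-=[1.8345, 1.8346]  P^-=[0.4523 0.0748; 0.0748 0.6595]  H_jac=[-0.2607 0.0000; 0.0000 -0.9654]  S=[0.2707 -0.0052; -0.0052 0.9846]  K=[-0.4369 -0.0756; -0.0844 -0.6470]  nu=[0.7946, -2.2993]  x^+=[1.6611, 3.2553]  P^+=[0.3953 0.0181; 0.0181 0.2459]
step 3: x^-=[2.4750, 3.2553]  P^-=[0.6298 0.0566; 0.0566 0.5259]  H_jac=[-0.7859 0.0000; 0.0000 0.1134]  S=[0.6290 -0.0290; -0.0290 0.3768]  K=[-0.7889 -0.0438; -0.0636 0.1534]  nu=[0.7217, 2.8835]  x^+=[1.7794, 3.6517]  P^+=[0.2396 0.0241; 0.0241 0.5139]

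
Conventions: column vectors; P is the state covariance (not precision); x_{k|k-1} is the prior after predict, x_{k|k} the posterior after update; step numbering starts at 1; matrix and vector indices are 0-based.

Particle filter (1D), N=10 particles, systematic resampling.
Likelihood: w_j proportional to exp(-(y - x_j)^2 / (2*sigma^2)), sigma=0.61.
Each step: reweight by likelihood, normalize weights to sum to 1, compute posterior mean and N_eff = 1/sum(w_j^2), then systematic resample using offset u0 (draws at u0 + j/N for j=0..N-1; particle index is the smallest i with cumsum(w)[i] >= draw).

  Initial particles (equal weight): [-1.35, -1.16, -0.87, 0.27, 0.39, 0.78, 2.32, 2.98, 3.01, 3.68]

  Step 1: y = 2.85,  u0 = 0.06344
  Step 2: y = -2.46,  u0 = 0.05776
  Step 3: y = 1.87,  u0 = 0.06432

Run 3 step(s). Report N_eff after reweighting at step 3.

N_eff = 10.0000

step 1: w=[0.0000, 0.0000, 0.0000, 0.0000, 0.0001, 0.0010, 0.2263, 0.3227, 0.3190, 0.1308]  mean=2.9291  Neff=3.6467  idx=[6, 6, 7, 7, 7, 8, 8, 8, 8, 9]
step 2: w=[0.4998, 0.4998, 0.0001, 0.0001, 0.0001, 0.0000, 0.0000, 0.0000, 0.0000, 0.0000]  mean=2.3202  Neff=2.0013  idx=[0, 0, 0, 0, 0, 1, 1, 1, 1, 1]
step 3: w=[0.1000, 0.1000, 0.1000, 0.1000, 0.1000, 0.1000, 0.1000, 0.1000, 0.1000, 0.1000]  mean=2.3200  Neff=10.0000  idx=[0, 1, 2, 3, 4, 5, 6, 7, 8, 9]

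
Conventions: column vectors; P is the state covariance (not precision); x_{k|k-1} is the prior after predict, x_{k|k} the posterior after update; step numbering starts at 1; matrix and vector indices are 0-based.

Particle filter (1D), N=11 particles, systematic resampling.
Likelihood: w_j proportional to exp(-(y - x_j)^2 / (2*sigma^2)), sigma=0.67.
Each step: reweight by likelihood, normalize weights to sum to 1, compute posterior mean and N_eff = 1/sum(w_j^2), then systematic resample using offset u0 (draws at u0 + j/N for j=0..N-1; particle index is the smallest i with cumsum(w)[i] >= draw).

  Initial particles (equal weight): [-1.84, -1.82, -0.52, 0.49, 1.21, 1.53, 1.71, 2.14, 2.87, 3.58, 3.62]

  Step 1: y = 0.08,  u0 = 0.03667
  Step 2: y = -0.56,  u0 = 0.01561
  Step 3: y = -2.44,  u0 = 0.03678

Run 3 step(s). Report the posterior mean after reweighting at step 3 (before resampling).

post_mean = -0.5184

step 1: w=[0.0085, 0.0093, 0.3467, 0.4293, 0.1249, 0.0498, 0.0268, 0.0046, 0.0001, 0.0000, 0.0000]  mean=0.2807  Neff=3.0913  idx=[2, 2, 2, 2, 3, 3, 3, 3, 3, 4, 5]
step 2: w=[0.1816, 0.1816, 0.1816, 0.1816, 0.0533, 0.0533, 0.0533, 0.0533, 0.0533, 0.0056, 0.0014]  mean=-0.2384  Neff=6.8394  idx=[0, 0, 1, 1, 2, 2, 3, 3, 4, 6, 7]
step 3: w=[0.1248, 0.1248, 0.1248, 0.1248, 0.1248, 0.1248, 0.1248, 0.1248, 0.0005, 0.0005, 0.0005]  mean=-0.5184  Neff=8.0256  idx=[0, 1, 1, 2, 3, 3, 4, 5, 6, 6, 7]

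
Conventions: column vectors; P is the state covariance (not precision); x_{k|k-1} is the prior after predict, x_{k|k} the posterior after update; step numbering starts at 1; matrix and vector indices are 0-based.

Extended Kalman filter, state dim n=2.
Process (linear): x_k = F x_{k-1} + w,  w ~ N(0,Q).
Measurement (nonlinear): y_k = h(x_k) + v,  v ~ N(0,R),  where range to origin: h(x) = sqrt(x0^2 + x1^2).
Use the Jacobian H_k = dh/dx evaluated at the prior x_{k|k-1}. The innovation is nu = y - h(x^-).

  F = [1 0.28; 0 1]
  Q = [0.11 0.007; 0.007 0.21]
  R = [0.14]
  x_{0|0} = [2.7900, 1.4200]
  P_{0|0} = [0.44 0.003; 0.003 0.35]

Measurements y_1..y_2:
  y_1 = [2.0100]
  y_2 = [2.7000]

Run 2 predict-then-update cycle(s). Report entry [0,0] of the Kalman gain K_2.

step 1: x^-=[3.1876, 1.4200]  P^-=[0.5791 0.1080; 0.1080 0.5600]  H_jac=[0.9135 0.4069]  S=[0.7962]  K=[0.7196; 0.4101]  nu=[-1.4796]  x^+=[2.1229, 0.8132]  P^+=[0.1668 -0.1270; -0.1270 0.4261]
step 2: x^-=[2.3506, 0.8132]  P^-=[0.2391 -0.0007; -0.0007 0.6361]  H_jac=[0.9450 0.3269]  S=[0.4212]  K=[0.5361; 0.4923]  nu=[0.2127]  x^+=[2.4646, 0.9179]  P^+=[0.1181 -0.1118; -0.1118 0.5340]

K[0,0] = 0.5361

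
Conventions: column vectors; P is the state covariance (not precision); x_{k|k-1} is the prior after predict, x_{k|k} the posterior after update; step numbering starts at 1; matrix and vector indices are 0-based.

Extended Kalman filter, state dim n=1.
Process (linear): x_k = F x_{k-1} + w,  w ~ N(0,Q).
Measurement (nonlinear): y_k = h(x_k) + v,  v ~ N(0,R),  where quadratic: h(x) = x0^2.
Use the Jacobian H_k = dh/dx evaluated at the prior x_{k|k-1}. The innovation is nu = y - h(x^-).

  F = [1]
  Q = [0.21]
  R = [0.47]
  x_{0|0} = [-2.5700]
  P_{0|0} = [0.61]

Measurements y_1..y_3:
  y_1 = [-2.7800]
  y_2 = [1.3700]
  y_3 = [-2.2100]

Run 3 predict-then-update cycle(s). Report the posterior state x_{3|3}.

x_post = [0.1315]

step 1: x^-=[-2.5700]  P^-=[0.8200]  H_jac=[-5.1400]  S=[22.1341]  K=[-0.1904]  nu=[-9.3849]  x^+=[-0.7829]  P^+=[0.0174]
step 2: x^-=[-0.7829]  P^-=[0.2274]  H_jac=[-1.5658]  S=[1.0276]  K=[-0.3465]  nu=[0.7570]  x^+=[-1.0453]  P^+=[0.1040]
step 3: x^-=[-1.0453]  P^-=[0.3140]  H_jac=[-2.0905]  S=[1.8423]  K=[-0.3563]  nu=[-3.3026]  x^+=[0.1315]  P^+=[0.0801]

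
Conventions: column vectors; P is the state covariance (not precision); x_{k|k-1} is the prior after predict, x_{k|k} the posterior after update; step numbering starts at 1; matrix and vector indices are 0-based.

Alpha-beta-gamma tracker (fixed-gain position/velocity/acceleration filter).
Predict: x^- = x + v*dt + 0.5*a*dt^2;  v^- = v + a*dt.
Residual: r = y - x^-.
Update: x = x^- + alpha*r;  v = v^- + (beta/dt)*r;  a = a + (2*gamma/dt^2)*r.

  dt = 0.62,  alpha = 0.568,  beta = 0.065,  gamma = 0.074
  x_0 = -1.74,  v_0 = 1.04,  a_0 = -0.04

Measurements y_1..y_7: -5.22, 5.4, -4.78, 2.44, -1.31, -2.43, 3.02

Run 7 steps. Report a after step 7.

step 1: x_pred=-1.1029  r=-4.1171  x^+=-3.4414  v^+=0.5836  a^+=-1.6252
step 2: x_pred=-3.3920  r=8.7920  x^+=1.6019  v^+=0.4977  a^+=1.7599
step 3: x_pred=2.2487  r=-7.0287  x^+=-1.7436  v^+=0.8520  a^+=-0.9463
step 4: x_pred=-1.3973  r=3.8373  x^+=0.7823  v^+=0.6676  a^+=0.5311
step 5: x_pred=1.2983  r=-2.6083  x^+=-0.1832  v^+=0.7234  a^+=-0.4731
step 6: x_pred=0.1744  r=-2.6044  x^+=-1.3049  v^+=0.1571  a^+=-1.4758
step 7: x_pred=-1.4912  r=4.5112  x^+=1.0712  v^+=-0.2850  a^+=0.2611

a_post = 0.2611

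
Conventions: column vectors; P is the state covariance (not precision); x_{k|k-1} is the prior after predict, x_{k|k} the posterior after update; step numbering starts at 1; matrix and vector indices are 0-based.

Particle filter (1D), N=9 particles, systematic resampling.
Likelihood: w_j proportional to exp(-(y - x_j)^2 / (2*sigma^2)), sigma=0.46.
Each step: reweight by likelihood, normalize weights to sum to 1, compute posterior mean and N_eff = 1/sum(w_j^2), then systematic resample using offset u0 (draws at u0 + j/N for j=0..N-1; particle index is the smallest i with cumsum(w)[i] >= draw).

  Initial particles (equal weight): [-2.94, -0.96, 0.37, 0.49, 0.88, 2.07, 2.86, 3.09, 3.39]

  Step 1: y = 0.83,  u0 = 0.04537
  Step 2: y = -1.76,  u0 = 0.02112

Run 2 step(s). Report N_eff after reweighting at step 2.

N_eff = 3.6839

step 1: w=[0.0000, 0.0002, 0.2539, 0.3186, 0.4162, 0.0111, 0.0000, 0.0000, 0.0000]  mean=0.6391  Neff=2.9472  idx=[2, 2, 3, 3, 3, 4, 4, 4, 4]
step 2: w=[0.3473, 0.3473, 0.1003, 0.1003, 0.1003, 0.0011, 0.0011, 0.0011, 0.0011]  mean=0.4084  Neff=3.6839  idx=[0, 0, 0, 1, 1, 1, 1, 3, 4]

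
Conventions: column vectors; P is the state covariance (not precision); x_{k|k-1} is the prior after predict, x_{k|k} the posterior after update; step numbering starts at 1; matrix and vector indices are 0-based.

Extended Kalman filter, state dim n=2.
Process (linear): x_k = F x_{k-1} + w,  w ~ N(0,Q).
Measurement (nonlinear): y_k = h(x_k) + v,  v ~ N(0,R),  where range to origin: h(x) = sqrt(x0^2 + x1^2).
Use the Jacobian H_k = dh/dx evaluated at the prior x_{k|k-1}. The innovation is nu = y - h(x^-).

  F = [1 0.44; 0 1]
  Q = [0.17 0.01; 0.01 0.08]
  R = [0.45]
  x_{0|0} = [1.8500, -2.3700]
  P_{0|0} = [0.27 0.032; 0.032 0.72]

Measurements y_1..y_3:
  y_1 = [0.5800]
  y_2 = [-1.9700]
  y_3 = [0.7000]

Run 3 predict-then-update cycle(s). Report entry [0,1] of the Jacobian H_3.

step 1: x^-=[0.8072, -2.3700]  P^-=[0.6076 0.3588; 0.3588 0.8000]  H_jac=[0.3224 -0.9466]  S=[1.0110]  K=[-0.1422; -0.6346]  nu=[-1.9237]  x^+=[1.0807, -1.1492]  P^+=[0.5871 0.2676; 0.2676 0.3928]
step 2: x^-=[0.5751, -1.1492]  P^-=[1.0686 0.4504; 0.4504 0.4728]  H_jac=[0.4475 -0.8943]  S=[0.6816]  K=[0.1107; -0.3246]  nu=[-3.2551]  x^+=[0.2147, -0.0926]  P^+=[1.0603 0.4749; 0.4749 0.4010]
step 3: x^-=[0.1740, -0.0926]  P^-=[1.7258 0.6613; 0.6613 0.4810]  H_jac=[0.8827 -0.4699]  S=[1.3523]  K=[0.8967; 0.2646]  nu=[0.5029]  x^+=[0.6249, 0.0404]  P^+=[0.6384 0.3405; 0.3405 0.3864]

H_jac[0,1] = -0.4699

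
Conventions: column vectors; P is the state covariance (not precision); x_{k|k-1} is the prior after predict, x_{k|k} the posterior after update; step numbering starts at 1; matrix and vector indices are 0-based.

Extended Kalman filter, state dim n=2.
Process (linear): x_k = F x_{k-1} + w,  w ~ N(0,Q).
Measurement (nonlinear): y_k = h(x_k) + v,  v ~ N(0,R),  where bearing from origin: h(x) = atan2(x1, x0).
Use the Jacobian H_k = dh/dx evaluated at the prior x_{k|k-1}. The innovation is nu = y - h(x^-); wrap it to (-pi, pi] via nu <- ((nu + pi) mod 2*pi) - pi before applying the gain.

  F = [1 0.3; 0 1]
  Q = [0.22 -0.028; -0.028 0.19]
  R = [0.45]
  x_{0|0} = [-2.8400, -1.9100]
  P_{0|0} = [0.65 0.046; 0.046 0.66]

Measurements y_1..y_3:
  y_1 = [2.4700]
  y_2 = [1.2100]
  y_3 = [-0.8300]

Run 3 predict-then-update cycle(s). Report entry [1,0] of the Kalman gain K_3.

step 1: x^-=[-3.4130, -1.9100]  P^-=[0.9570 0.2160; 0.2160 0.8500]  H_jac=[0.1249 -0.2231]  S=[0.4952]  K=[0.1440; -0.3285]  nu=[-1.1818]  x^+=[-3.5832, -1.5218]  P^+=[0.9467 0.2394; 0.2394 0.7966]
step 2: x^-=[-4.0397, -1.5218]  P^-=[1.3821 0.4504; 0.4504 0.9866]  H_jac=[0.0817 -0.2168]  S=[0.4896]  K=[0.0311; -0.3617]  nu=[-2.2919]  x^+=[-4.1110, -0.6929]  P^+=[1.3816 0.4559; 0.4559 0.9225]
step 3: x^-=[-4.3188, -0.6929]  P^-=[1.9582 0.7047; 0.7047 1.1125]  H_jac=[0.0362 -0.2257]  S=[0.4977]  K=[-0.1771; -0.4533]  nu=[2.1525]  x^+=[-4.7000, -1.6685]  P^+=[1.9426 0.6647; 0.6647 1.0102]

K[1,0] = -0.4533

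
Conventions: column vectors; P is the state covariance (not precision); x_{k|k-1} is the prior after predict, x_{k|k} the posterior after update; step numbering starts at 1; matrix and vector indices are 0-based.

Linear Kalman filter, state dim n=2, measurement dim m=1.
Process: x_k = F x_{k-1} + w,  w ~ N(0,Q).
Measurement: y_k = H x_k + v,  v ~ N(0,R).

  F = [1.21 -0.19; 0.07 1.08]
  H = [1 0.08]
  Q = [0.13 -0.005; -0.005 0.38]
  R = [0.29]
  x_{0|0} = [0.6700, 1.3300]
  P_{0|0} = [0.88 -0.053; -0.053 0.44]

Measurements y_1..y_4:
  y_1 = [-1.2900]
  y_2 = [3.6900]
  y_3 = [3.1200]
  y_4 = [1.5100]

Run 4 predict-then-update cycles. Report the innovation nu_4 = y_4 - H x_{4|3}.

innov = [-1.7642]

step 1: x^-=[0.5580, 1.4833]  P^-=[1.4587 -0.0893; -0.0893 0.8895]  S=[1.7401]  K=[0.8342; -0.0104]  nu=[-1.9667]  x^+=[-1.0825, 1.5038]  P^+=[0.2478 -0.0742; -0.0742 0.8893]
step 2: x^-=[-1.5956, 1.5483]  P^-=[0.5591 -0.2624; -0.2624 1.4073]  S=[0.8161]  K=[0.6593; -0.1836]  nu=[5.1617]  x^+=[1.8077, 0.6005]  P^+=[0.2043 -0.1636; -0.1636 1.3798]
step 3: x^-=[2.0733, 0.7751]  P^-=[0.5542 -0.4825; -0.4825 1.9657]  S=[0.7795]  K=[0.6614; -0.4172]  nu=[0.9847]  x^+=[2.7245, 0.3643]  P^+=[0.2132 -0.2674; -0.2674 1.8300]
step 4: x^-=[3.2275, 0.5841]  P^-=[0.6311 -0.7083; -0.7083 2.4751]  S=[0.8236]  K=[0.6975; -0.6196]  nu=[-1.7642]  x^+=[1.9970, 1.6772]  P^+=[0.2305 -0.3524; -0.3524 2.1589]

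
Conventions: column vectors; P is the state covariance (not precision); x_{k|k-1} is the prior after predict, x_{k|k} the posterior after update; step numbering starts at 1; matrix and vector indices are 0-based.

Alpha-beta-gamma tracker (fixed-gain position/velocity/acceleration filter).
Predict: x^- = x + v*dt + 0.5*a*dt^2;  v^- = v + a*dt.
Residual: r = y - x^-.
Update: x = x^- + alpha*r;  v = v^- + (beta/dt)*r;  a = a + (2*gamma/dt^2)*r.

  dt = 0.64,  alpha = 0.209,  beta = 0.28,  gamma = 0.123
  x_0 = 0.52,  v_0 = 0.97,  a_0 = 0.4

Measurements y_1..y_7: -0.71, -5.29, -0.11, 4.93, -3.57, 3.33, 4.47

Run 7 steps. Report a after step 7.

a_post = 7.2885

step 1: x_pred=1.2227  r=-1.9327  x^+=0.8188  v^+=0.3804  a^+=-0.7608
step 2: x_pred=0.9065  r=-6.1965  x^+=-0.3886  v^+=-2.8174  a^+=-4.4823
step 3: x_pred=-3.1097  r=2.9997  x^+=-2.4828  v^+=-4.3737  a^+=-2.6807
step 4: x_pred=-5.8309  r=10.7609  x^+=-3.5819  v^+=-1.3814  a^+=3.7822
step 5: x_pred=-3.6914  r=0.1214  x^+=-3.6660  v^+=1.0923  a^+=3.8551
step 6: x_pred=-2.1774  r=5.5074  x^+=-1.0264  v^+=5.9691  a^+=7.1628
step 7: x_pred=4.2608  r=0.2092  x^+=4.3045  v^+=10.6448  a^+=7.2885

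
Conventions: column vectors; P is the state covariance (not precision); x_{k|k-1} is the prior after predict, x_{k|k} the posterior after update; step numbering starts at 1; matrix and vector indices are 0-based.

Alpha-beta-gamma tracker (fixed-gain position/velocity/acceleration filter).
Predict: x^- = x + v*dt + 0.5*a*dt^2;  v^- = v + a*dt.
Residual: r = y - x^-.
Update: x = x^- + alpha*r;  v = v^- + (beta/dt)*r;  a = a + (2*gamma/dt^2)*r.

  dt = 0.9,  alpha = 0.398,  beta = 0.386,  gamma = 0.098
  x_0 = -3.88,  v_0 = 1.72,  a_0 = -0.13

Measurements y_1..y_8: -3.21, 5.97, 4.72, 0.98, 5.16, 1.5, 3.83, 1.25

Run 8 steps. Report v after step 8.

step 1: x_pred=-2.3846  r=-0.8254  x^+=-2.7131  v^+=1.2490  a^+=-0.3297
step 2: x_pred=-1.7226  r=7.6926  x^+=1.3391  v^+=4.2515  a^+=1.5317
step 3: x_pred=5.7858  r=-1.0658  x^+=5.3616  v^+=5.1729  a^+=1.2738
step 4: x_pred=10.5331  r=-9.5531  x^+=6.7310  v^+=2.2221  a^+=-1.0378
step 5: x_pred=8.3106  r=-3.1506  x^+=7.0567  v^+=-0.0632  a^+=-1.8002
step 6: x_pred=6.2707  r=-4.7707  x^+=4.3720  v^+=-3.7295  a^+=-2.9546
step 7: x_pred=-0.1811  r=4.0111  x^+=1.4153  v^+=-4.6682  a^+=-1.9840
step 8: x_pred=-3.5896  r=4.8396  x^+=-1.6635  v^+=-4.3782  a^+=-0.8129

v_post = -4.3782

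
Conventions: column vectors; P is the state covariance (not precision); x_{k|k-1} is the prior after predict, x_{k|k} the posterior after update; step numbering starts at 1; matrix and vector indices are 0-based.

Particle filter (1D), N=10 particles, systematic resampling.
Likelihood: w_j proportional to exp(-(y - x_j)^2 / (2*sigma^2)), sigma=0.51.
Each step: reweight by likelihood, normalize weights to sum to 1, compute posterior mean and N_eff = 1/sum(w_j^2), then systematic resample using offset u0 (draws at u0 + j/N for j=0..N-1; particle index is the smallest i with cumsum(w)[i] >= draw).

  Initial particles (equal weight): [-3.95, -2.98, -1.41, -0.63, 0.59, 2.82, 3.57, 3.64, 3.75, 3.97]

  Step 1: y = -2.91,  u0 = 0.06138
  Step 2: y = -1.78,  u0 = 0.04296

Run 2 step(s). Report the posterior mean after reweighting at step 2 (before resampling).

post_mean = -2.9802

step 1: w=[0.1108, 0.8775, 0.0117, 0.0000, 0.0000, 0.0000, 0.0000, 0.0000, 0.0000, 0.0000]  mean=-3.0689  Neff=1.2781  idx=[0, 1, 1, 1, 1, 1, 1, 1, 1, 1]
step 2: w=[0.0002, 0.1111, 0.1111, 0.1111, 0.1111, 0.1111, 0.1111, 0.1111, 0.1111, 0.1111]  mean=-2.9802  Neff=9.0037  idx=[1, 2, 3, 4, 4, 5, 6, 7, 8, 9]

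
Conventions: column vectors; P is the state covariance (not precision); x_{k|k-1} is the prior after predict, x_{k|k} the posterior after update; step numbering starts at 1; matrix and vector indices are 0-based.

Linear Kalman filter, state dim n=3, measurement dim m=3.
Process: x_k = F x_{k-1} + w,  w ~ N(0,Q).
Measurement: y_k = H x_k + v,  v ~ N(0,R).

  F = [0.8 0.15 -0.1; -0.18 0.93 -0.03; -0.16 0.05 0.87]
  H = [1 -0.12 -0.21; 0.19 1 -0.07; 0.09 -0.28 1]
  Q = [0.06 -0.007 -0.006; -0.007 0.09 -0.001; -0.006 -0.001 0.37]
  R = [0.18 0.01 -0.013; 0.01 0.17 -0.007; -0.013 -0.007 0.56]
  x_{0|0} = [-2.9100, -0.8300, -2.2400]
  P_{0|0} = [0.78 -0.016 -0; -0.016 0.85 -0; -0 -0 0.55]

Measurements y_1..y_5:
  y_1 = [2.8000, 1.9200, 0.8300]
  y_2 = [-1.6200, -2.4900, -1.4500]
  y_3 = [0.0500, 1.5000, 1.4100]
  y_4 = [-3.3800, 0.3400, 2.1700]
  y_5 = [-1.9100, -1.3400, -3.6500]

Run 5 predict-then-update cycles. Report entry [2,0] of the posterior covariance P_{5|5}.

P_post[2,0] = 0.0068

step 1: x^-=[-2.2285, -0.1809, -1.5247]  P^-=[0.5800 -0.0106 -0.1476; -0.0106 0.8563 0.0492; -0.1476 0.0492 0.8086]  S=[0.8750 0.0253 -0.2466; 0.0253 1.0442 -0.2708; -0.2466 -0.2708 1.3869]  K=[0.7199 0.1093 0.0827; -0.1673 0.8167 -0.0084; -0.2187 0.1131 0.5468]  nu=[4.6866, 2.4176, 2.5046]  x^+=[1.6166, 0.9885, -0.9066]  P^+=[0.1349 0.0013 0.0244; 0.0013 0.1391 0.0306; 0.0244 0.0306 0.3146]
step 2: x^-=[1.5322, 0.6555, -0.9980]  P^-=[0.1481 -0.0083 -0.0284; -0.0083 0.2131 0.0220; -0.0284 0.0220 0.6078]  S=[0.3730 0.0121 -0.1469; 0.0121 0.3860 -0.0898; -0.1469 -0.0898 1.1687]  K=[0.4327 0.0541 0.0477; -0.1234 0.5465 -0.0064; -0.2352 0.0534 0.4871]  nu=[-3.2831, -3.5065, -0.4064]  x^+=[-0.0975, -0.8529, -0.6112]  P^+=[0.0804 -0.0012 0.0131; -0.0012 0.0934 0.0204; 0.0131 0.0204 0.2800]
step 3: x^-=[-0.1449, -0.7573, -0.5588]  P^-=[0.1134 -0.0076 -0.0281; -0.0076 0.1730 0.0130; -0.0281 0.0130 0.5824]  S=[0.3358 0.0123 -0.1454; 0.0123 0.3460 -0.0864; -0.1454 -0.0864 1.1449]  K=[0.3722 0.0418 0.0367; -0.1147 0.4951 -0.0087; -0.2483 0.0317 0.4741]  nu=[-0.0134, 2.2457, 1.7697]  x^+=[0.0089, 0.3407, 0.3549]  P^+=[0.0686 -0.0018 0.0087; -0.0018 0.0846 0.0170; 0.0087 0.0170 0.2725]
step 4: x^-=[0.0228, 0.3046, 0.3244]  P^-=[0.1062 -0.0073 -0.0295; -0.0073 0.1654 0.0105; -0.0295 0.0105 0.5773]  S=[0.3287 0.0128 -0.1466; 0.0128 0.3386 -0.0869; -0.1466 -0.0869 1.1403]  K=[0.3578 0.0392 0.0333; -0.1124 0.4841 -0.0095; -0.2536 0.0255 0.4707]  nu=[-3.2981, 0.0538, 1.9289]  x^+=[-1.0911, 0.6829, 2.0699]  P^+=[0.0657 -0.0020 0.0072; -0.0020 0.0827 0.0161; 0.0072 0.0161 0.2706]
step 5: x^-=[-0.9774, 0.7694, 2.0095]  P^-=[0.1045 -0.0071 -0.0302; -0.0071 0.1638 0.0099; -0.0302 0.0099 0.5761]  S=[0.3271 0.0130 -0.1472; 0.0130 0.3371 -0.0871; -0.1472 -0.0871 1.1392]  K=[0.3543 0.0387 0.0323; -0.1118 0.4816 -0.0098; -0.2553 0.0239 0.4697]  nu=[-0.4183, -1.7830, -5.3561]  x^+=[-1.3673, 0.0098, -0.4423]  P^+=[0.0649 -0.0020 0.0068; -0.0020 0.0823 0.0158; 0.0068 0.0158 0.2700]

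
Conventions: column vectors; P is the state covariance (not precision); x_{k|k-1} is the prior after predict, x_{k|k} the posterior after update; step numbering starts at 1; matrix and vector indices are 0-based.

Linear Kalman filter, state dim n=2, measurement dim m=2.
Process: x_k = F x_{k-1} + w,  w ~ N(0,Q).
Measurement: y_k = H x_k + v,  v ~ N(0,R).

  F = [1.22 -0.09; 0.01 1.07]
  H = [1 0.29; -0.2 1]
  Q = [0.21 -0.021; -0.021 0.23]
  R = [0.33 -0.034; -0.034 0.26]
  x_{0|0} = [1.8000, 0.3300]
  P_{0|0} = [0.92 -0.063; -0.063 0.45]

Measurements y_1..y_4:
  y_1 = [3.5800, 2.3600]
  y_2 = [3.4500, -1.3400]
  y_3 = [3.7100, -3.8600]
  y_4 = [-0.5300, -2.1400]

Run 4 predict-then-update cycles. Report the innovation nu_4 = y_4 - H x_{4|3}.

innov = [-5.5573, 0.7124]

step 1: x^-=[2.1663, 0.3711]  P^-=[1.5968 -0.1353; -0.1353 0.7439]  S=[1.9109 -0.2651; -0.2651 1.1219]  K=[0.7846 -0.2199; 0.1421 0.7208]  nu=[1.3061, 2.4222]  x^+=[2.6585, 2.3025]  P^+=[0.2748 -0.0289; -0.0289 0.1768]
step 2: x^-=[3.0361, 2.4903]  P^-=[0.6267 -0.0724; -0.0724 0.4318]  S=[0.9511 -0.1023; -0.1023 0.7458]  K=[0.6175 -0.1804; 0.1217 0.6151]  nu=[-0.3083, -3.2230]  x^+=[3.4272, 0.4703]  P^+=[0.2170 -0.0245; -0.0245 0.1509]
step 3: x^-=[4.1388, 0.5375]  P^-=[0.5396 -0.0648; -0.0648 0.4022]  S=[0.8658 -0.0863; -0.0863 0.7098]  K=[0.5843 -0.1723; 0.1196 0.5996]  nu=[-0.5847, -3.5698]  x^+=[4.4123, -1.6727]  P^+=[0.2055 -0.0236; -0.0236 0.1471]
step 4: x^-=[5.5335, -1.7457]  P^-=[0.5223 -0.0634; -0.0634 0.3979]  S=[0.8490 -0.0828; -0.0828 0.7042]  K=[0.5769 -0.1706; 0.1195 0.5971]  nu=[-5.5573, 0.7124]  x^+=[2.2061, -1.9842]  P^+=[0.2030 -0.0234; -0.0234 0.1465]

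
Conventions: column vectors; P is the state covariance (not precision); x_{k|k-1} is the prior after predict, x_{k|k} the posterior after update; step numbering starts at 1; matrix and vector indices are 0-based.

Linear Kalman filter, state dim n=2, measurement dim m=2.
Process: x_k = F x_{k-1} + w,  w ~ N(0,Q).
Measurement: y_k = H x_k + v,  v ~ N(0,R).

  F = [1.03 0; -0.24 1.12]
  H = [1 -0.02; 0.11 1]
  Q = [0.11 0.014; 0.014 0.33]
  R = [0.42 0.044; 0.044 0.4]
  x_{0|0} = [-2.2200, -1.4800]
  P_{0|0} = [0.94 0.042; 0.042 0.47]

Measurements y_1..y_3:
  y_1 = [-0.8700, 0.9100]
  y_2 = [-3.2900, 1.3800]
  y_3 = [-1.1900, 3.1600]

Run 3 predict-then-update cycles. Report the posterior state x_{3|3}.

x_post = [-1.8867, 2.8234]

step 1: x^-=[-2.2866, -1.1248]  P^-=[1.1072 -0.1699; -0.1699 0.9511]  S=[1.5344 -0.0228; -0.0228 1.3271]  K=[0.7235 -0.0238; -0.1127 0.7007]  nu=[1.3941, 2.2863]  x^+=[-1.3325, 0.3200]  P^+=[0.3026 -0.0110; -0.0110 0.2765]
step 2: x^-=[-1.3725, 0.6782]  P^-=[0.4310 -0.0735; -0.0735 0.7002]  S=[0.8542 0.0041; 0.0041 1.0892]  K=[0.5064 -0.0258; -0.1055 0.6358]  nu=[-1.9039, 0.8528]  x^+=[-2.3587, 1.4212]  P^+=[0.2113 -0.0113; -0.0113 0.2509]
step 3: x^-=[-2.4295, 2.1578]  P^-=[0.3342 -0.0513; -0.0513 0.6630]  S=[0.7565 0.0163; 0.0163 1.0558]  K=[0.4436 -0.0206; -0.0988 0.6242]  nu=[1.2826, 1.2695]  x^+=[-1.8867, 2.8234]  P^+=[0.1852 -0.0091; -0.0091 0.2463]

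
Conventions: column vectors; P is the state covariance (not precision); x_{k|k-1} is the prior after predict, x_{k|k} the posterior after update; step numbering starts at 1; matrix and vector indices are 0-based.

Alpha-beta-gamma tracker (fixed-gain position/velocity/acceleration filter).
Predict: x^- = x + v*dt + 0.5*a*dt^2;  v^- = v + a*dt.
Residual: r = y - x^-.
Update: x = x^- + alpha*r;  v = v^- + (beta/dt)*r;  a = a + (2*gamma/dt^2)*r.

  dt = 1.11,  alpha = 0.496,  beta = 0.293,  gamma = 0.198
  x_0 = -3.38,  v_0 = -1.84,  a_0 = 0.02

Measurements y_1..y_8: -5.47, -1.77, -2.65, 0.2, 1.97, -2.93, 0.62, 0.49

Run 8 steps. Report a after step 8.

a_post = -3.9315

step 1: x_pred=-5.4101  r=-0.0599  x^+=-5.4398  v^+=-1.8336  a^+=0.0007
step 2: x_pred=-7.4747  r=5.7047  x^+=-4.6451  v^+=-0.3270  a^+=1.8342
step 3: x_pred=-3.8781  r=1.2281  x^+=-3.2690  v^+=2.0332  a^+=2.2289
step 4: x_pred=0.3610  r=-0.1610  x^+=0.2812  v^+=4.4648  a^+=2.1772
step 5: x_pred=6.5784  r=-4.6084  x^+=4.2926  v^+=5.6651  a^+=0.6960
step 6: x_pred=11.0096  r=-13.9396  x^+=4.0956  v^+=2.7581  a^+=-3.7842
step 7: x_pred=4.8258  r=-4.2058  x^+=2.7397  v^+=-2.5525  a^+=-5.1360
step 8: x_pred=-3.2576  r=3.7476  x^+=-1.3988  v^+=-7.2642  a^+=-3.9315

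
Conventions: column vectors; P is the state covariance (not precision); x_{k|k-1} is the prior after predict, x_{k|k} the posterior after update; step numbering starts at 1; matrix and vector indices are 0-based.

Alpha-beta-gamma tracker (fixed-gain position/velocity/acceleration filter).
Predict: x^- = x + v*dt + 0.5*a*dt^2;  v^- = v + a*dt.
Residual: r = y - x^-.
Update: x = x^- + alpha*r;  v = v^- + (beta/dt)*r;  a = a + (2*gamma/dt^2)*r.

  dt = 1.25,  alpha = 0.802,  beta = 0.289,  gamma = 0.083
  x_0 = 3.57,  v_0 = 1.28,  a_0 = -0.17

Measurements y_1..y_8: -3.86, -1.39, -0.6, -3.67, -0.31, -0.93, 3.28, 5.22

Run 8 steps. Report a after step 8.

step 1: x_pred=5.0372  r=-8.8972  x^+=-2.0984  v^+=-0.9895  a^+=-1.1152
step 2: x_pred=-4.2065  r=2.8165  x^+=-1.9477  v^+=-1.7324  a^+=-0.8160
step 3: x_pred=-4.7507  r=4.1507  x^+=-1.4218  v^+=-1.7928  a^+=-0.3750
step 4: x_pred=-3.9558  r=0.2858  x^+=-3.7266  v^+=-2.1955  a^+=-0.3447
step 5: x_pred=-6.7402  r=6.4302  x^+=-1.5832  v^+=-1.1397  a^+=0.3385
step 6: x_pred=-2.7433  r=1.8133  x^+=-1.2890  v^+=-0.2973  a^+=0.5311
step 7: x_pred=-1.2458  r=4.5258  x^+=2.3839  v^+=1.4129  a^+=1.0119
step 8: x_pred=4.9406  r=0.2794  x^+=5.1647  v^+=2.7424  a^+=1.0416

a_post = 1.0416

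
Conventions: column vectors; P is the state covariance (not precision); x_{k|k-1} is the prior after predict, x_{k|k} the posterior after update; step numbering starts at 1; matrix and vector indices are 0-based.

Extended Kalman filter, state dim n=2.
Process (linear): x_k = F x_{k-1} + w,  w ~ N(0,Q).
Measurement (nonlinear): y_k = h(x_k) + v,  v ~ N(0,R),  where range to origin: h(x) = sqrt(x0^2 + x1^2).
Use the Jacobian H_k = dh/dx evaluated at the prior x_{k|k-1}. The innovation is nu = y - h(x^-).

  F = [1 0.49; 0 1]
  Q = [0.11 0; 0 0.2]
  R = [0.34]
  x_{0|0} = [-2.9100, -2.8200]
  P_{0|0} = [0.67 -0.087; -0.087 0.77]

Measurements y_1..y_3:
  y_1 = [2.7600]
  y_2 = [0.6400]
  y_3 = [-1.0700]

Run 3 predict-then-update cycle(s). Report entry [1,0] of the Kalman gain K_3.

step 1: x^-=[-4.2918, -2.8200]  P^-=[0.8796 0.2903; 0.2903 0.9700]  H_jac=[-0.8357 -0.5491]  S=[1.5133]  K=[-0.5911; -0.5123]  nu=[-2.3754]  x^+=[-2.8877, -1.6031]  P^+=[0.3508 -0.1680; -0.1680 0.5728]
step 2: x^-=[-3.6732, -1.6031]  P^-=[0.4338 0.1127; 0.1127 0.7728]  H_jac=[-0.9165 -0.4000]  S=[0.9107]  K=[-0.4861; -0.4529]  nu=[-3.3678]  x^+=[-2.0362, -0.0778]  P^+=[0.2186 -0.0878; -0.0878 0.5860]
step 3: x^-=[-2.0744, -0.0778]  P^-=[0.3833 0.1994; 0.1994 0.7860]  H_jac=[-0.9993 -0.0375]  S=[0.7388]  K=[-0.5286; -0.3096]  nu=[-3.1458]  x^+=[-0.4116, 0.8961]  P^+=[0.1769 0.0785; 0.0785 0.7152]

K[1,0] = -0.3096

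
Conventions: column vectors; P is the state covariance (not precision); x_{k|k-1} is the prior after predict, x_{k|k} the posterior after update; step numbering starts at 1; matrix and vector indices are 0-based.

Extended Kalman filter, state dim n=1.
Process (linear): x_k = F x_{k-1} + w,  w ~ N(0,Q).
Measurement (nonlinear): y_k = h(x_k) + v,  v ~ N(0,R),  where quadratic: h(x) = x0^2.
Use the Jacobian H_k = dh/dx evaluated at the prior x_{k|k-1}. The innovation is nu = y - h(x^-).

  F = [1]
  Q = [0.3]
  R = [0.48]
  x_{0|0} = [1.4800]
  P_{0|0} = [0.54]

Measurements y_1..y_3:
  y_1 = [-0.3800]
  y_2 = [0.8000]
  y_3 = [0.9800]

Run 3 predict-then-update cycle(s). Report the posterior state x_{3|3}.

step 1: x^-=[1.4800]  P^-=[0.8400]  H_jac=[2.9600]  S=[7.8397]  K=[0.3172]  nu=[-2.5704]  x^+=[0.6648]  P^+=[0.0514]
step 2: x^-=[0.6648]  P^-=[0.3514]  H_jac=[1.3296]  S=[1.1013]  K=[0.4243]  nu=[0.3581]  x^+=[0.8167]  P^+=[0.1532]
step 3: x^-=[0.8167]  P^-=[0.4532]  H_jac=[1.6334]  S=[1.6891]  K=[0.4382]  nu=[0.3130]  x^+=[0.9539]  P^+=[0.1288]

x_post = [0.9539]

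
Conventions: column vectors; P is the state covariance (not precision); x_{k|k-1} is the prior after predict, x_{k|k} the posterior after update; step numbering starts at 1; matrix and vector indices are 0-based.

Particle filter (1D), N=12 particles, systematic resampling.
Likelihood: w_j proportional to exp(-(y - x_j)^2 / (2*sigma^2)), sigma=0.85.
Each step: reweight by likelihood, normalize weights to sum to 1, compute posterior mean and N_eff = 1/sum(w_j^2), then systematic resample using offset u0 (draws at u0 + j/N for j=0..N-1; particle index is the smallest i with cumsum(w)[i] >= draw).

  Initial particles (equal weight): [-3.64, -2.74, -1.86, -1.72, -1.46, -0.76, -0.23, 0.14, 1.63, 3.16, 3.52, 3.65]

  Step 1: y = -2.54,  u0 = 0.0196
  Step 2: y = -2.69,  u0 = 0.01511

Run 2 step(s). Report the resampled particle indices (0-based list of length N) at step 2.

resampled_idx = [0, 1, 2, 2, 3, 4, 4, 5, 6, 7, 9, 10]

step 1: w=[0.1292, 0.2904, 0.2168, 0.1875, 0.1332, 0.0333, 0.0074, 0.0021, 0.0000, 0.0000, 0.0000, 0.0000]  mean=-2.2132  Neff=4.9475  idx=[0, 0, 1, 1, 1, 2, 2, 2, 3, 3, 4, 4]
step 2: w=[0.0698, 0.0698, 0.1301, 0.1301, 0.1301, 0.0809, 0.0809, 0.0809, 0.0680, 0.0680, 0.0457, 0.0457]  mean=-2.3963  Neff=10.6862  idx=[0, 1, 2, 2, 3, 4, 4, 5, 6, 7, 9, 10]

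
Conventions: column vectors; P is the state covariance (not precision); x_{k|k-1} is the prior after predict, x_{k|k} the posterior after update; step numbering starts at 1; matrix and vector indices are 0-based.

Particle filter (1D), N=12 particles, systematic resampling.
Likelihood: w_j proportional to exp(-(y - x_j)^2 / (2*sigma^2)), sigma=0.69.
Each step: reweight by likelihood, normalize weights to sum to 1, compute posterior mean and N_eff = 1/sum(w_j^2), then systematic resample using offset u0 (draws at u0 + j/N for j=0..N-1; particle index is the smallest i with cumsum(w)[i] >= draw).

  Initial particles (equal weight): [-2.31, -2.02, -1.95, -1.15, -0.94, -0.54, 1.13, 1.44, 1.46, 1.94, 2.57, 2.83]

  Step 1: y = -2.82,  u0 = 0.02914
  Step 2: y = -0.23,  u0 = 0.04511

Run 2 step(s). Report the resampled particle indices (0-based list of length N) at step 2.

step 1: w=[0.4215, 0.2828, 0.2502, 0.0296, 0.0135, 0.0024, 0.0000, 0.0000, 0.0000, 0.0000, 0.0000, 0.0000]  mean=-2.0809  Neff=3.1123  idx=[0, 0, 0, 0, 0, 1, 1, 1, 1, 2, 2, 2]
step 2: w=[0.0327, 0.0327, 0.0327, 0.0327, 0.0327, 0.1061, 0.1061, 0.1061, 0.1061, 0.1374, 0.1374, 0.1374]  mean=-2.0385  Neff=9.3442  idx=[1, 3, 5, 6, 7, 7, 8, 9, 9, 10, 11, 11]

resampled_idx = [1, 3, 5, 6, 7, 7, 8, 9, 9, 10, 11, 11]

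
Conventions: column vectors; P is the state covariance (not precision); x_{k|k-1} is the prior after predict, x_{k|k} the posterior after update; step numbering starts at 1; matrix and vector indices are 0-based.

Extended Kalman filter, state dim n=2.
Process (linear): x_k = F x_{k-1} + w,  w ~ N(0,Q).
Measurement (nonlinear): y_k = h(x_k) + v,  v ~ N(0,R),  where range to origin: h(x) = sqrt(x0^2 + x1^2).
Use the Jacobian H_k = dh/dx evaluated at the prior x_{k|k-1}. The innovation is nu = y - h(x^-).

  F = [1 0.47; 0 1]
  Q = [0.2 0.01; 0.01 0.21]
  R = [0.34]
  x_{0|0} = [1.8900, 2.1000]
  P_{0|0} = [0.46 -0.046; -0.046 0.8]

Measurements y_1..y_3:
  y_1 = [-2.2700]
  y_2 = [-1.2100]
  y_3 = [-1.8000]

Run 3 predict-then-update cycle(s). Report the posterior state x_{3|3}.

x_post = [-0.5686, -0.7799]

step 1: x^-=[2.8770, 2.1000]  P^-=[0.7935 0.3400; 0.3400 1.0100]  H_jac=[0.8077 0.5896]  S=[1.5326]  K=[0.5490; 0.5677]  nu=[-5.8319]  x^+=[-0.3247, -1.2110]  P^+=[0.3316 -0.1377; -0.1377 0.5160]
step 2: x^-=[-0.8938, -1.2110]  P^-=[0.5162 0.1149; 0.1149 0.7260]  H_jac=[-0.5938 -0.8046]  S=[1.1018]  K=[-0.3621; -0.5921]  nu=[-2.7151]  x^+=[0.0893, 0.3966]  P^+=[0.3717 -0.1213; -0.1213 0.3398]
step 3: x^-=[0.2757, 0.3966]  P^-=[0.5327 0.0483; 0.0483 0.5498]  H_jac=[0.5708 0.8211]  S=[0.9295]  K=[0.3698; 0.5153]  nu=[-2.2830]  x^+=[-0.5686, -0.7799]  P^+=[0.4056 -0.1288; -0.1288 0.3029]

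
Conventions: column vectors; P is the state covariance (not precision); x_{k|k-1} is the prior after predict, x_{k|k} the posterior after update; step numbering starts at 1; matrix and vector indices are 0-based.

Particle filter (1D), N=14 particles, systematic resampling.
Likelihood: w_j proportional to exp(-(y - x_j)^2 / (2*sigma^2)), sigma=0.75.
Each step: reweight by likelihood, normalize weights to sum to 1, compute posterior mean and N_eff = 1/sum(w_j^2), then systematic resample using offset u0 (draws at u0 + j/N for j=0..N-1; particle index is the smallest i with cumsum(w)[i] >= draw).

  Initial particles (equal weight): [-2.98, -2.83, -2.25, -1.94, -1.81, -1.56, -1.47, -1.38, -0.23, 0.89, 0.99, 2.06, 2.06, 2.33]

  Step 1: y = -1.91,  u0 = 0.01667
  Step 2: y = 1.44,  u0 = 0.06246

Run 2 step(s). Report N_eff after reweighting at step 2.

step 1: w=[0.0571, 0.0745, 0.1426, 0.1580, 0.1567, 0.1418, 0.1331, 0.1231, 0.0129, 0.0001, 0.0001, 0.0000, 0.0000, 0.0000]  mean=-1.8815  Neff=7.5874  idx=[0, 1, 2, 2, 3, 3, 4, 4, 4, 5, 6, 6, 7, 7]
step 2: w=[0.0000, 0.0000, 0.0016, 0.0016, 0.0113, 0.0113, 0.0242, 0.0242, 0.0242, 0.0971, 0.1558, 0.1558, 0.2464, 0.2464]  mean=-1.4722  Neff=5.5109  idx=[7, 9, 10, 10, 10, 11, 11, 12, 12, 12, 13, 13, 13, 13]

N_eff = 5.5109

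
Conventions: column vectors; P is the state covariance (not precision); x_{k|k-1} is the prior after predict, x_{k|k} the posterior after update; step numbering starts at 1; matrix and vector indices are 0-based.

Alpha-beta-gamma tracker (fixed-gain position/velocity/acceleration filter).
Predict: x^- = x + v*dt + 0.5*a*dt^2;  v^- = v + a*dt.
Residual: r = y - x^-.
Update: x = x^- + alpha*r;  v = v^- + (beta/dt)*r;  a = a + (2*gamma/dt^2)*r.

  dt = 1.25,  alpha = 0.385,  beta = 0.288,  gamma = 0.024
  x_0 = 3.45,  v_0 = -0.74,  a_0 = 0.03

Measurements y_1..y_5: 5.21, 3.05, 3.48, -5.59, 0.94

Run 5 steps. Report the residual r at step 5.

step 1: x_pred=2.5484  r=2.6616  x^+=3.5731  v^+=-0.0893  a^+=0.1118
step 2: x_pred=3.5489  r=-0.4989  x^+=3.3568  v^+=-0.0645  a^+=0.0964
step 3: x_pred=3.3515  r=0.1285  x^+=3.4010  v^+=0.0856  a^+=0.1004
step 4: x_pred=3.5865  r=-9.1765  x^+=0.0535  v^+=-1.9031  a^+=-0.1815
step 5: x_pred=-2.4672  r=3.4072  x^+=-1.1554  v^+=-1.3450  a^+=-0.0768

resid = 3.4072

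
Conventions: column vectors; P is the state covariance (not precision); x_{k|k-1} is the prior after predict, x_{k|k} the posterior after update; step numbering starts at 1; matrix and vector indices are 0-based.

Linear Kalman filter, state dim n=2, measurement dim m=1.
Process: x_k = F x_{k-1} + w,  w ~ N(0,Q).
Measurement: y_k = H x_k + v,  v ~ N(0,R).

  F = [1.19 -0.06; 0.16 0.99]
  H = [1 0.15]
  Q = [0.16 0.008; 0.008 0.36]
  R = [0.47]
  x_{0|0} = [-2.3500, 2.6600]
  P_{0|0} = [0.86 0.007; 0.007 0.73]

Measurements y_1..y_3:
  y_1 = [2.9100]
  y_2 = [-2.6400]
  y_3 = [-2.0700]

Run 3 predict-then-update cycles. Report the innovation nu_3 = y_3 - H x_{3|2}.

step 1: x^-=[-2.9561, 2.2574]  P^-=[1.3795 0.1366; 0.1366 1.0997]  S=[1.9152]  K=[0.7310; 0.1574]  nu=[5.5275]  x^+=[1.0844, 3.1276]  P^+=[0.3561 -0.0838; -0.0838 1.0522]
step 2: x^-=[1.1027, 3.2698]  P^-=[0.6801 -0.0847; -0.0847 1.3739]  S=[1.1556]  K=[0.5775; 0.1051]  nu=[-4.2332]  x^+=[-1.3420, 2.8251]  P^+=[0.2947 -0.1548; -0.1548 1.3611]
step 3: x^-=[-1.7665, 2.5821]  P^-=[0.6043 -0.1976; -0.1976 1.6525]  S=[1.0522]  K=[0.5461; 0.0478]  nu=[-0.6908]  x^+=[-2.1438, 2.5491]  P^+=[0.2904 -0.2251; -0.2251 1.6501]

innov = [-0.6908]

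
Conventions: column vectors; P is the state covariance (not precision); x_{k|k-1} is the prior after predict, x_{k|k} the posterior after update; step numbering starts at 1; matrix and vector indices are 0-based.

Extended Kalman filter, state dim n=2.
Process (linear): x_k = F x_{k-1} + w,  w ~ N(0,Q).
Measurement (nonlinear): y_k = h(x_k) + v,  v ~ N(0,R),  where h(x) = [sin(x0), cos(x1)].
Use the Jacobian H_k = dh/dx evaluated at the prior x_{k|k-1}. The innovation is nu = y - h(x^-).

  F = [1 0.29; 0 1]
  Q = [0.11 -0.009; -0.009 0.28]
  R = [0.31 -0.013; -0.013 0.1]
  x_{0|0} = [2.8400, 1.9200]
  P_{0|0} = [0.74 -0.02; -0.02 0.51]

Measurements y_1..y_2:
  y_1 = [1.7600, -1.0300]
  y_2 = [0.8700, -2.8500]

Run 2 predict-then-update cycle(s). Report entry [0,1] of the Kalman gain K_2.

step 1: x^-=[3.3968, 1.9200]  P^-=[0.8813 0.1189; 0.1189 0.7900]  H_jac=[-0.9676 0.0000; 0.0000 -0.9396]  S=[1.1351 0.0951; 0.0951 0.7975]  K=[-0.7470 -0.0510; -0.0236 -0.9280]  nu=[2.0124, -0.6879]  x^+=[1.9287, 2.5108]  P^+=[0.2386 -0.0049; -0.0049 0.0984]
step 2: x^-=[2.6568, 2.5108]  P^-=[0.3541 0.0146; 0.0146 0.3784]  H_jac=[-0.8848 0.0000; 0.0000 -0.5898]  S=[0.5872 -0.0054; -0.0054 0.2316]  K=[-0.5340 -0.0496; -0.0309 -0.9643]  nu=[0.4040, -2.0424]  x^+=[2.5425, 4.4678]  P^+=[0.1864 -0.0034; -0.0034 0.1628]

K[0,1] = -0.0496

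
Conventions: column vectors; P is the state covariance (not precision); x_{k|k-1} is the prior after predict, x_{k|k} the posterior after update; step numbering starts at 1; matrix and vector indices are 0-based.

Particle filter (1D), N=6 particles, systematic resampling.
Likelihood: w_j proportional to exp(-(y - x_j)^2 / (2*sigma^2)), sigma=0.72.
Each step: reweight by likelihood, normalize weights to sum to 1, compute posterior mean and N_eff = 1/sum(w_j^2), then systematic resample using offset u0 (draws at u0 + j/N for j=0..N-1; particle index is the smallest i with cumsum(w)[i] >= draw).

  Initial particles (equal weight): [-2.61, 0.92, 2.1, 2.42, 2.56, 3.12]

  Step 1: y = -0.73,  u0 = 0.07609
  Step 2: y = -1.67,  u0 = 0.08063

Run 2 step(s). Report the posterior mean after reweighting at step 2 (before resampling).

step 1: w=[0.3121, 0.6828, 0.0042, 0.0007, 0.0003, 0.0000]  mean=-0.1752  Neff=1.7741  idx=[0, 0, 1, 1, 1, 1]
step 2: w=[0.4964, 0.4964, 0.0018, 0.0018, 0.0018, 0.0018]  mean=-2.5845  Neff=2.0291  idx=[0, 0, 0, 1, 1, 1]

post_mean = -2.5845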